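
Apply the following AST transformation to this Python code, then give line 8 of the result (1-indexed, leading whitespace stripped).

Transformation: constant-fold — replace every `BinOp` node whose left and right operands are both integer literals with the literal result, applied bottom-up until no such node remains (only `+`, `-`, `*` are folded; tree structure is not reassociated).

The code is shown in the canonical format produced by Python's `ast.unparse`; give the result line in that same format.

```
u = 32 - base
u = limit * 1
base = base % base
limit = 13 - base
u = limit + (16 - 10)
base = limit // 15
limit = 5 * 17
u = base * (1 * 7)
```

Transformed code:
u = 32 - base
u = limit * 1
base = base % base
limit = 13 - base
u = limit + 6
base = limit // 15
limit = 85
u = base * 7

u = base * 7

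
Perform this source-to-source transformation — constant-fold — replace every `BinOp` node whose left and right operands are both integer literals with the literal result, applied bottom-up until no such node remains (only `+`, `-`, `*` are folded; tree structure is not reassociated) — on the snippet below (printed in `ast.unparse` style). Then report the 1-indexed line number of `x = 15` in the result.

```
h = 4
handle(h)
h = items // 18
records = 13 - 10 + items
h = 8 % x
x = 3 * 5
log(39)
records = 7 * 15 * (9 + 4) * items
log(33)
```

6

Transformed code:
h = 4
handle(h)
h = items // 18
records = 3 + items
h = 8 % x
x = 15
log(39)
records = 1365 * items
log(33)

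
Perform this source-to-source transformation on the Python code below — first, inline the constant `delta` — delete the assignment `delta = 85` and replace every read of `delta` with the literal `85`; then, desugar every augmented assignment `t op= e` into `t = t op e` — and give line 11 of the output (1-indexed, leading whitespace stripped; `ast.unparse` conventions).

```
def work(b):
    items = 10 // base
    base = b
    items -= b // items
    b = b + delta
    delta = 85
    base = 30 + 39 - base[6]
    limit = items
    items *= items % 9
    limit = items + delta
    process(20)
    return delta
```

return 85

Transformed code:
def work(b):
    items = 10 // base
    base = b
    items = items - b // items
    b = b + 85
    base = 30 + 39 - base[6]
    limit = items
    items = items * (items % 9)
    limit = items + 85
    process(20)
    return 85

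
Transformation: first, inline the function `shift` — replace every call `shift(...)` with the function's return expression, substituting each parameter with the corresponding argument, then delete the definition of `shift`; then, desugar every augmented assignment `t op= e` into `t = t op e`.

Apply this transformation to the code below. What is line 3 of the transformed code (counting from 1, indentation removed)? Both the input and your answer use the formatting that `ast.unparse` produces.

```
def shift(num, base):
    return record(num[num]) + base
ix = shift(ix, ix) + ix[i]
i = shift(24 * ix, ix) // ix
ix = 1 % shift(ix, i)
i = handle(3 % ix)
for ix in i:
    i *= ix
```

ix = 1 % (record(ix[ix]) + i)

Transformed code:
ix = record(ix[ix]) + ix + ix[i]
i = (record((24 * ix)[24 * ix]) + ix) // ix
ix = 1 % (record(ix[ix]) + i)
i = handle(3 % ix)
for ix in i:
    i = i * ix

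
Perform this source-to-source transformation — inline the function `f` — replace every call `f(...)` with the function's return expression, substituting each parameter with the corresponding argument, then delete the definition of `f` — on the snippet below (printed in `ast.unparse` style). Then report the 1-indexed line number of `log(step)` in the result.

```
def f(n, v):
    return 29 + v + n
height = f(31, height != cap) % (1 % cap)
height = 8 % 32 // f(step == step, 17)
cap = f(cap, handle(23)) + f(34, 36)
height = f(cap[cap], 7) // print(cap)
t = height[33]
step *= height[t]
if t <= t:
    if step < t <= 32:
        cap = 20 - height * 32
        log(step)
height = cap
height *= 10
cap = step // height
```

10

Transformed code:
height = (29 + (height != cap) + 31) % (1 % cap)
height = 8 % 32 // (29 + 17 + (step == step))
cap = 29 + handle(23) + cap + (29 + 36 + 34)
height = (29 + 7 + cap[cap]) // print(cap)
t = height[33]
step *= height[t]
if t <= t:
    if step < t <= 32:
        cap = 20 - height * 32
        log(step)
height = cap
height *= 10
cap = step // height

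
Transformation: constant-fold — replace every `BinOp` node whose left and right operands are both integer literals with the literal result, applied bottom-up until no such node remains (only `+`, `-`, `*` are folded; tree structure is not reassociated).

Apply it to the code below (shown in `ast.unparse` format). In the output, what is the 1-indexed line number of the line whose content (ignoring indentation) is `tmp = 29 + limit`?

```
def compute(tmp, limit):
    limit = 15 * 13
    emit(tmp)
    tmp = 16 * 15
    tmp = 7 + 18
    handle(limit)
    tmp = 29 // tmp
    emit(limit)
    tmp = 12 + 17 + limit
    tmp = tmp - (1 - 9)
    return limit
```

Transformed code:
def compute(tmp, limit):
    limit = 195
    emit(tmp)
    tmp = 240
    tmp = 25
    handle(limit)
    tmp = 29 // tmp
    emit(limit)
    tmp = 29 + limit
    tmp = tmp - -8
    return limit

9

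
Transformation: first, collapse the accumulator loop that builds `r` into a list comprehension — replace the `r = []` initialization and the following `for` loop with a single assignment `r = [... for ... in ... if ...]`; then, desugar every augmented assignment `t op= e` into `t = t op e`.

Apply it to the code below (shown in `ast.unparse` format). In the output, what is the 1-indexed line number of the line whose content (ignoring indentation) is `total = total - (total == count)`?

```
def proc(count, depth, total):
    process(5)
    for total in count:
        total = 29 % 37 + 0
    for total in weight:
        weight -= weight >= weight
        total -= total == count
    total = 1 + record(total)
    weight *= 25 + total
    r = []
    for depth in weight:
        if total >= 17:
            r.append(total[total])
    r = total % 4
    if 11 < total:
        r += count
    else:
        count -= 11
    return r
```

7

Transformed code:
def proc(count, depth, total):
    process(5)
    for total in count:
        total = 29 % 37 + 0
    for total in weight:
        weight = weight - (weight >= weight)
        total = total - (total == count)
    total = 1 + record(total)
    weight = weight * (25 + total)
    r = [total[total] for depth in weight if total >= 17]
    r = total % 4
    if 11 < total:
        r = r + count
    else:
        count = count - 11
    return r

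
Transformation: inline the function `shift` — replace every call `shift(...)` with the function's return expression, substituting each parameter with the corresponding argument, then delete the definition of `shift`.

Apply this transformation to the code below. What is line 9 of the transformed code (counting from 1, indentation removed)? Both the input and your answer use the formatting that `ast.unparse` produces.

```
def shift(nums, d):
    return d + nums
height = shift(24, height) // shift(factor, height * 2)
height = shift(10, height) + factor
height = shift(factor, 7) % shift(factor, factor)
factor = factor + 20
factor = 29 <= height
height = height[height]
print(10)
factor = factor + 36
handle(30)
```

Transformed code:
height = (height + 24) // (height * 2 + factor)
height = height + 10 + factor
height = (7 + factor) % (factor + factor)
factor = factor + 20
factor = 29 <= height
height = height[height]
print(10)
factor = factor + 36
handle(30)

handle(30)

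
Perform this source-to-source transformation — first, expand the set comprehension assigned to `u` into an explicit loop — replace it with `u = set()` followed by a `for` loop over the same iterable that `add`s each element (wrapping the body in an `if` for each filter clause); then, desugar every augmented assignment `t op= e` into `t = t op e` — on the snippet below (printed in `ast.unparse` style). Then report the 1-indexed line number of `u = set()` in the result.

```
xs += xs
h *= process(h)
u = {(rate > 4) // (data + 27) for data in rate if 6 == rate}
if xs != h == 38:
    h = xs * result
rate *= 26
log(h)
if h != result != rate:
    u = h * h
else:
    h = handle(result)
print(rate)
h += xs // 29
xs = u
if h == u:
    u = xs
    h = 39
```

3

Transformed code:
xs = xs + xs
h = h * process(h)
u = set()
for data in rate:
    if 6 == rate:
        u.add((rate > 4) // (data + 27))
if xs != h == 38:
    h = xs * result
rate = rate * 26
log(h)
if h != result != rate:
    u = h * h
else:
    h = handle(result)
print(rate)
h = h + xs // 29
xs = u
if h == u:
    u = xs
    h = 39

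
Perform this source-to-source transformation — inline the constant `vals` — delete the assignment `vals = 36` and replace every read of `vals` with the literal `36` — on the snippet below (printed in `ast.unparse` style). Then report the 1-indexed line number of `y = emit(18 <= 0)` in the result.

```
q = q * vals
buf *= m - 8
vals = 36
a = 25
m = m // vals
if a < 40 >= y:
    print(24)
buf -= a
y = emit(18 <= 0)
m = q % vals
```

Transformed code:
q = q * 36
buf *= m - 8
a = 25
m = m // 36
if a < 40 >= y:
    print(24)
buf -= a
y = emit(18 <= 0)
m = q % 36

8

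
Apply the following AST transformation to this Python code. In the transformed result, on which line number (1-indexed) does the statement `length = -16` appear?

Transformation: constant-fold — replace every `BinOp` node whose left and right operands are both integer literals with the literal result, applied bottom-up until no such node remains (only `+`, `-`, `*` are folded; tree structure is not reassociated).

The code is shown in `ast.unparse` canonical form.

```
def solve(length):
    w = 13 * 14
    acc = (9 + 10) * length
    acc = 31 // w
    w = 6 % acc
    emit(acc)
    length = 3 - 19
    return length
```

7

Transformed code:
def solve(length):
    w = 182
    acc = 19 * length
    acc = 31 // w
    w = 6 % acc
    emit(acc)
    length = -16
    return length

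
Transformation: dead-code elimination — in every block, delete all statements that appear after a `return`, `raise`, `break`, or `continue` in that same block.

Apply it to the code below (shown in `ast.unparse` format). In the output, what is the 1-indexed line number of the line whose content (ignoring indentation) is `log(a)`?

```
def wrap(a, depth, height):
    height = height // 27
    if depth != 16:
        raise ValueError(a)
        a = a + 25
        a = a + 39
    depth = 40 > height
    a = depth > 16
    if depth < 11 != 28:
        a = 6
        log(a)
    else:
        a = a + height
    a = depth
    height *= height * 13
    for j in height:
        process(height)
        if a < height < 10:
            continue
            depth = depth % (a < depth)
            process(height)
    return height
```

9

Transformed code:
def wrap(a, depth, height):
    height = height // 27
    if depth != 16:
        raise ValueError(a)
    depth = 40 > height
    a = depth > 16
    if depth < 11 != 28:
        a = 6
        log(a)
    else:
        a = a + height
    a = depth
    height *= height * 13
    for j in height:
        process(height)
        if a < height < 10:
            continue
    return height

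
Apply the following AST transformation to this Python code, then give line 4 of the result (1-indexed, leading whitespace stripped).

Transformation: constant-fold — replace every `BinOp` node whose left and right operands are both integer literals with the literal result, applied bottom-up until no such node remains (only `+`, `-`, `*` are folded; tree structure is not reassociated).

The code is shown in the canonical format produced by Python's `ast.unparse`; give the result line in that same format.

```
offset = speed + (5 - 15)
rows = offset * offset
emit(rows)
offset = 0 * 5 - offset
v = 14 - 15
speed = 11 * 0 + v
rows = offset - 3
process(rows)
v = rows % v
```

offset = 0 - offset

Transformed code:
offset = speed + -10
rows = offset * offset
emit(rows)
offset = 0 - offset
v = -1
speed = 0 + v
rows = offset - 3
process(rows)
v = rows % v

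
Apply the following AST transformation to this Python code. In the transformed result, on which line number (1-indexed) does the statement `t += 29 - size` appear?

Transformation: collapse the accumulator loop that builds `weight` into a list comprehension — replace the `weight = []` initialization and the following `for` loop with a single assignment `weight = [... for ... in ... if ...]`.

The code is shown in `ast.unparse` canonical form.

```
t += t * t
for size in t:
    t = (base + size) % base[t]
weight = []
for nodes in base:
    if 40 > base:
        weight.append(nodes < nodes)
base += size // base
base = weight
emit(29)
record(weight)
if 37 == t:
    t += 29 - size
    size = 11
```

Transformed code:
t += t * t
for size in t:
    t = (base + size) % base[t]
weight = [nodes < nodes for nodes in base if 40 > base]
base += size // base
base = weight
emit(29)
record(weight)
if 37 == t:
    t += 29 - size
    size = 11

10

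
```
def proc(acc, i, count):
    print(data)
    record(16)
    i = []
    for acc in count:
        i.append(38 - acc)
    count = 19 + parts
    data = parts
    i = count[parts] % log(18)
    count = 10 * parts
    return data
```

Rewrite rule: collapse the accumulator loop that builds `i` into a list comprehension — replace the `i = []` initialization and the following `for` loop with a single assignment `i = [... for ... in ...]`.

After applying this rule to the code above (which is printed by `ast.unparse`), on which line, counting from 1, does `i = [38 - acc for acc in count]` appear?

4

Transformed code:
def proc(acc, i, count):
    print(data)
    record(16)
    i = [38 - acc for acc in count]
    count = 19 + parts
    data = parts
    i = count[parts] % log(18)
    count = 10 * parts
    return data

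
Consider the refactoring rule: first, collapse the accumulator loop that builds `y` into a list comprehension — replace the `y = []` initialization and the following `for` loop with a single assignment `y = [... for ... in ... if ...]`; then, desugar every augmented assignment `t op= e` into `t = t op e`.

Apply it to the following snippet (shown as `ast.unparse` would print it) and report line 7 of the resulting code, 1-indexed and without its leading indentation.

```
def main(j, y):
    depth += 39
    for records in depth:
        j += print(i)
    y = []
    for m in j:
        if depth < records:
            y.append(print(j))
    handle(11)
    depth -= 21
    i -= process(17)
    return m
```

Transformed code:
def main(j, y):
    depth = depth + 39
    for records in depth:
        j = j + print(i)
    y = [print(j) for m in j if depth < records]
    handle(11)
    depth = depth - 21
    i = i - process(17)
    return m

depth = depth - 21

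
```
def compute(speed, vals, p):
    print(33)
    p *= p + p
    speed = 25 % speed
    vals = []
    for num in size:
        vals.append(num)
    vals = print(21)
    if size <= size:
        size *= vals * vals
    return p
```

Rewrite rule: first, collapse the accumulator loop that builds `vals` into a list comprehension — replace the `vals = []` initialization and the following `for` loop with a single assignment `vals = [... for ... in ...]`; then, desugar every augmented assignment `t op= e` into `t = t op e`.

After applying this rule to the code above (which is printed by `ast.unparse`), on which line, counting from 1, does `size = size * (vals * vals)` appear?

Transformed code:
def compute(speed, vals, p):
    print(33)
    p = p * (p + p)
    speed = 25 % speed
    vals = [num for num in size]
    vals = print(21)
    if size <= size:
        size = size * (vals * vals)
    return p

8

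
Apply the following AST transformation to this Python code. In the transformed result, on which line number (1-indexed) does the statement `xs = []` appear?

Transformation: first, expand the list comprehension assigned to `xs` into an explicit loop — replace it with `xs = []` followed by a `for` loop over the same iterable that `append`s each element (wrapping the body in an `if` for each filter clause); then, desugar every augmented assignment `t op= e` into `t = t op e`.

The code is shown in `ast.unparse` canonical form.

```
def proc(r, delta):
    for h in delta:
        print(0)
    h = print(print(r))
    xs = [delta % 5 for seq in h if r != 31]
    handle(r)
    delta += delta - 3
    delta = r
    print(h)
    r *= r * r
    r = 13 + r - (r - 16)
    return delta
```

5

Transformed code:
def proc(r, delta):
    for h in delta:
        print(0)
    h = print(print(r))
    xs = []
    for seq in h:
        if r != 31:
            xs.append(delta % 5)
    handle(r)
    delta = delta + (delta - 3)
    delta = r
    print(h)
    r = r * (r * r)
    r = 13 + r - (r - 16)
    return delta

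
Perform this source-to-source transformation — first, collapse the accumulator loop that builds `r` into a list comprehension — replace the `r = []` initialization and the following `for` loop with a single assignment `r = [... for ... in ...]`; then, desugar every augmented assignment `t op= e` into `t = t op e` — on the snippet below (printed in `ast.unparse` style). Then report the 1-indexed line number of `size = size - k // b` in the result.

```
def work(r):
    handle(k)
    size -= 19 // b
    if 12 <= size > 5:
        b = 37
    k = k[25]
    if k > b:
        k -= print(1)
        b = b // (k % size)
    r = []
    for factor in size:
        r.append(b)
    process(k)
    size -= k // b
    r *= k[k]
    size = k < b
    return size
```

12

Transformed code:
def work(r):
    handle(k)
    size = size - 19 // b
    if 12 <= size > 5:
        b = 37
    k = k[25]
    if k > b:
        k = k - print(1)
        b = b // (k % size)
    r = [b for factor in size]
    process(k)
    size = size - k // b
    r = r * k[k]
    size = k < b
    return size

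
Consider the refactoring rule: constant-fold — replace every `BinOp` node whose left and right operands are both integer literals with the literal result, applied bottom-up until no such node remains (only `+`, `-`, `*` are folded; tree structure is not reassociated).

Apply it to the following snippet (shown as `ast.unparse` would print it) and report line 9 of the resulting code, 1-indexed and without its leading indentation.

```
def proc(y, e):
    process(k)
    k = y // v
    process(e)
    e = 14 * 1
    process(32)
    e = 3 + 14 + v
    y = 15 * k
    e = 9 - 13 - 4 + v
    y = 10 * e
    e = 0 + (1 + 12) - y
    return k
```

Transformed code:
def proc(y, e):
    process(k)
    k = y // v
    process(e)
    e = 14
    process(32)
    e = 17 + v
    y = 15 * k
    e = -8 + v
    y = 10 * e
    e = 13 - y
    return k

e = -8 + v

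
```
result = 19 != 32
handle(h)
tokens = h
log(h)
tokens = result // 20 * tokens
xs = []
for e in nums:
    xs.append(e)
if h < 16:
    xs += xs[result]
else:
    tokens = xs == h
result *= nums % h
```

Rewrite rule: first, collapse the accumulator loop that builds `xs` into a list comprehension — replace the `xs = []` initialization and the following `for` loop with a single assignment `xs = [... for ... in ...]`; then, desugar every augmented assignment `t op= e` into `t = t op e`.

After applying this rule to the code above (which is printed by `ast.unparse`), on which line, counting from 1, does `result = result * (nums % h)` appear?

11

Transformed code:
result = 19 != 32
handle(h)
tokens = h
log(h)
tokens = result // 20 * tokens
xs = [e for e in nums]
if h < 16:
    xs = xs + xs[result]
else:
    tokens = xs == h
result = result * (nums % h)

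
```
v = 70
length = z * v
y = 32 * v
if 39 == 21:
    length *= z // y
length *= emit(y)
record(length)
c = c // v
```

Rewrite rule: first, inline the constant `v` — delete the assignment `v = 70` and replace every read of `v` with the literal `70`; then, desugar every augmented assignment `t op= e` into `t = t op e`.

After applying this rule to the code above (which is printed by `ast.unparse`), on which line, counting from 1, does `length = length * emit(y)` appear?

5

Transformed code:
length = z * 70
y = 32 * 70
if 39 == 21:
    length = length * (z // y)
length = length * emit(y)
record(length)
c = c // 70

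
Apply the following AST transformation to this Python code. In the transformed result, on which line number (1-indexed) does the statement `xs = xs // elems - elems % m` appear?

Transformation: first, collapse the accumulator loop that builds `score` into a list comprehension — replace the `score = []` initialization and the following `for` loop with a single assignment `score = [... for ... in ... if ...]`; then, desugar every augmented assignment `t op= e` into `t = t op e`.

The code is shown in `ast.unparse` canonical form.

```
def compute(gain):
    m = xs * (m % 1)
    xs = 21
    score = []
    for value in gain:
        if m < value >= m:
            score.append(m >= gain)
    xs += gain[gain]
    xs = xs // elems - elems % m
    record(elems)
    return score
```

Transformed code:
def compute(gain):
    m = xs * (m % 1)
    xs = 21
    score = [m >= gain for value in gain if m < value >= m]
    xs = xs + gain[gain]
    xs = xs // elems - elems % m
    record(elems)
    return score

6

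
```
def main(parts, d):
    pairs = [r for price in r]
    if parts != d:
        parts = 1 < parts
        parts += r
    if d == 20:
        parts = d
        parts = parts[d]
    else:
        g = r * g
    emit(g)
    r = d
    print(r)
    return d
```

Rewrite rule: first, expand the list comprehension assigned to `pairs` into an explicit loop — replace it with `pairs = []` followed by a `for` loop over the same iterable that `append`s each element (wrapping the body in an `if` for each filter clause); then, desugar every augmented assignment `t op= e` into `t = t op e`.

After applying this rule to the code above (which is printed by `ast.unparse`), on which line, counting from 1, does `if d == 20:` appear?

Transformed code:
def main(parts, d):
    pairs = []
    for price in r:
        pairs.append(r)
    if parts != d:
        parts = 1 < parts
        parts = parts + r
    if d == 20:
        parts = d
        parts = parts[d]
    else:
        g = r * g
    emit(g)
    r = d
    print(r)
    return d

8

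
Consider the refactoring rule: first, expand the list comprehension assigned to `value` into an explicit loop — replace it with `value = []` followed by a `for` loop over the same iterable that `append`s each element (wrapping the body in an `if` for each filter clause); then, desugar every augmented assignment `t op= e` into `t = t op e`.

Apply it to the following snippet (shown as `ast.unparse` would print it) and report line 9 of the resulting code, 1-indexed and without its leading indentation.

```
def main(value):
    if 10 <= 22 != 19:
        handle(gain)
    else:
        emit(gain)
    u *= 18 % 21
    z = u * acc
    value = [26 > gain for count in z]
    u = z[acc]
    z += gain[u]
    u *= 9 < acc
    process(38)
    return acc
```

Transformed code:
def main(value):
    if 10 <= 22 != 19:
        handle(gain)
    else:
        emit(gain)
    u = u * (18 % 21)
    z = u * acc
    value = []
    for count in z:
        value.append(26 > gain)
    u = z[acc]
    z = z + gain[u]
    u = u * (9 < acc)
    process(38)
    return acc

for count in z:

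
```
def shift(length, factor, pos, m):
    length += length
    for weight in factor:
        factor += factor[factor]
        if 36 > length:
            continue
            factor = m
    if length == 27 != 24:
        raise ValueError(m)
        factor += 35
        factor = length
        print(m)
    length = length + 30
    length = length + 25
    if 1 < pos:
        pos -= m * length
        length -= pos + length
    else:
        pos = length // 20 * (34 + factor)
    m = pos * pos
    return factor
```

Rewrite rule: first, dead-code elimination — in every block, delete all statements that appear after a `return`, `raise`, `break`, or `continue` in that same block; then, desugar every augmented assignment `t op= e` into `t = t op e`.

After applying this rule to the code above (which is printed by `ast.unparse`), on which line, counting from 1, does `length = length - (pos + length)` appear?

Transformed code:
def shift(length, factor, pos, m):
    length = length + length
    for weight in factor:
        factor = factor + factor[factor]
        if 36 > length:
            continue
    if length == 27 != 24:
        raise ValueError(m)
    length = length + 30
    length = length + 25
    if 1 < pos:
        pos = pos - m * length
        length = length - (pos + length)
    else:
        pos = length // 20 * (34 + factor)
    m = pos * pos
    return factor

13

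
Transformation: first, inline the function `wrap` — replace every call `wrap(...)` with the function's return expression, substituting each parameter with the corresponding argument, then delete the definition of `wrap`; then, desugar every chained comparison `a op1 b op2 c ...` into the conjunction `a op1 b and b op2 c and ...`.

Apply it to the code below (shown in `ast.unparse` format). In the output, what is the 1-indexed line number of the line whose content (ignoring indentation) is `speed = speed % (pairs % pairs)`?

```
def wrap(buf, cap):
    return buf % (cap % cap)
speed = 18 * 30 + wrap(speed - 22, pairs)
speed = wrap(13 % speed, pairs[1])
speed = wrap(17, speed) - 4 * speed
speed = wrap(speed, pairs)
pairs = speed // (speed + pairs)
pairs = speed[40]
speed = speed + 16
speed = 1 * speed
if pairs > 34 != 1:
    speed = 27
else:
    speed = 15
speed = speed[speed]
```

4

Transformed code:
speed = 18 * 30 + (speed - 22) % (pairs % pairs)
speed = 13 % speed % (pairs[1] % pairs[1])
speed = 17 % (speed % speed) - 4 * speed
speed = speed % (pairs % pairs)
pairs = speed // (speed + pairs)
pairs = speed[40]
speed = speed + 16
speed = 1 * speed
if pairs > 34 and 34 != 1:
    speed = 27
else:
    speed = 15
speed = speed[speed]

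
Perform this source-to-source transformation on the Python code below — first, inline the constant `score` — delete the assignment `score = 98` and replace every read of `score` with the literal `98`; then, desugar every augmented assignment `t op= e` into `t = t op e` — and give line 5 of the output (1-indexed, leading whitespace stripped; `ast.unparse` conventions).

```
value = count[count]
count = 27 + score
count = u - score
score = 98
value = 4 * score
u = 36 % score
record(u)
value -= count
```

u = 36 % 98

Transformed code:
value = count[count]
count = 27 + 98
count = u - 98
value = 4 * 98
u = 36 % 98
record(u)
value = value - count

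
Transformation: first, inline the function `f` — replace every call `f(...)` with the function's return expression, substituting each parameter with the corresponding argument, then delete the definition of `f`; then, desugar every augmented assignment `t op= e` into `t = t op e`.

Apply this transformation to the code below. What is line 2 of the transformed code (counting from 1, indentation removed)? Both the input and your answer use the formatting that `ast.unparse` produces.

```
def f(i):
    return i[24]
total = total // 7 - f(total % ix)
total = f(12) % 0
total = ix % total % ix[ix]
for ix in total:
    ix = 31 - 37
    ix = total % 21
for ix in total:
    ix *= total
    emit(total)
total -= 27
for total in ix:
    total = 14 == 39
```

total = 12[24] % 0

Transformed code:
total = total // 7 - (total % ix)[24]
total = 12[24] % 0
total = ix % total % ix[ix]
for ix in total:
    ix = 31 - 37
    ix = total % 21
for ix in total:
    ix = ix * total
    emit(total)
total = total - 27
for total in ix:
    total = 14 == 39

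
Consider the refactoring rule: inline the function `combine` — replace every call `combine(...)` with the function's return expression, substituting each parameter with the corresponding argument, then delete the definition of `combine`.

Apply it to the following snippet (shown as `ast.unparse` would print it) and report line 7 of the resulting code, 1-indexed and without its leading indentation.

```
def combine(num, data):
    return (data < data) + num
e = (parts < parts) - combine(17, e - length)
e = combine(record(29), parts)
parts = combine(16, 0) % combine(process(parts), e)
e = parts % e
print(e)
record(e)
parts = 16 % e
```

Transformed code:
e = (parts < parts) - ((e - length < e - length) + 17)
e = (parts < parts) + record(29)
parts = ((0 < 0) + 16) % ((e < e) + process(parts))
e = parts % e
print(e)
record(e)
parts = 16 % e

parts = 16 % e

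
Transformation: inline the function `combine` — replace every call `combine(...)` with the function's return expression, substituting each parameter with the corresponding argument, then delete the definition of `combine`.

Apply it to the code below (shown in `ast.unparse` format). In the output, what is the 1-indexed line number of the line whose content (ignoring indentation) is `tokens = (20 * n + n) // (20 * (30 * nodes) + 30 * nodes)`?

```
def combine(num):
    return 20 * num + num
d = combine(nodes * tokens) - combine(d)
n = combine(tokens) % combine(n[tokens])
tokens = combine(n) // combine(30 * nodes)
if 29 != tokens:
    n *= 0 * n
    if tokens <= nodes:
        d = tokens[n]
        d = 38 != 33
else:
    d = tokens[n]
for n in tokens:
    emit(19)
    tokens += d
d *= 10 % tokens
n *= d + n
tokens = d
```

Transformed code:
d = 20 * (nodes * tokens) + nodes * tokens - (20 * d + d)
n = (20 * tokens + tokens) % (20 * n[tokens] + n[tokens])
tokens = (20 * n + n) // (20 * (30 * nodes) + 30 * nodes)
if 29 != tokens:
    n *= 0 * n
    if tokens <= nodes:
        d = tokens[n]
        d = 38 != 33
else:
    d = tokens[n]
for n in tokens:
    emit(19)
    tokens += d
d *= 10 % tokens
n *= d + n
tokens = d

3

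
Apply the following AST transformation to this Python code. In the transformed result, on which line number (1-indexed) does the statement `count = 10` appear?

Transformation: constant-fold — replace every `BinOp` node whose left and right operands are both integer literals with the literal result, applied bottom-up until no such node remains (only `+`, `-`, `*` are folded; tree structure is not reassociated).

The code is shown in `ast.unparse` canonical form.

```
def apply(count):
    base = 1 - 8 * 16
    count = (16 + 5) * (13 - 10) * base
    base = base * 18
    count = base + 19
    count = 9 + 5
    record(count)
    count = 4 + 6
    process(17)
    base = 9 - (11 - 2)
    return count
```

8

Transformed code:
def apply(count):
    base = -127
    count = 63 * base
    base = base * 18
    count = base + 19
    count = 14
    record(count)
    count = 10
    process(17)
    base = 0
    return count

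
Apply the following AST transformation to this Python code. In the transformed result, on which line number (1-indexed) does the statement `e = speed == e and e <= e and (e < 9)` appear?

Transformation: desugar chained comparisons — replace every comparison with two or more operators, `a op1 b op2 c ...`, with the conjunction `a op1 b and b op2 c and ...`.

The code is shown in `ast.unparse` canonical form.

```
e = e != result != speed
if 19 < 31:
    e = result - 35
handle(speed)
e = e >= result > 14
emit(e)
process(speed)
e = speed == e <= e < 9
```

8

Transformed code:
e = e != result and result != speed
if 19 < 31:
    e = result - 35
handle(speed)
e = e >= result and result > 14
emit(e)
process(speed)
e = speed == e and e <= e and (e < 9)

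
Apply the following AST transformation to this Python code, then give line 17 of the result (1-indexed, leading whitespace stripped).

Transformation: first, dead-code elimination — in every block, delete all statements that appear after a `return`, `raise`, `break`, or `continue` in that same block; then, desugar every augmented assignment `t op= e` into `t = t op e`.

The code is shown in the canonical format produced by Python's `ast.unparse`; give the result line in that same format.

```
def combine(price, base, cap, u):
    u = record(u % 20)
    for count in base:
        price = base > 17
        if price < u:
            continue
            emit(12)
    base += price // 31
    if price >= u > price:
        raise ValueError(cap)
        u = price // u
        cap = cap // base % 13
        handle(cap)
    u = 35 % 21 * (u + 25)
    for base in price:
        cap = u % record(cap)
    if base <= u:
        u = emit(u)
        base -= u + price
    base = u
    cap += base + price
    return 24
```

Transformed code:
def combine(price, base, cap, u):
    u = record(u % 20)
    for count in base:
        price = base > 17
        if price < u:
            continue
    base = base + price // 31
    if price >= u > price:
        raise ValueError(cap)
    u = 35 % 21 * (u + 25)
    for base in price:
        cap = u % record(cap)
    if base <= u:
        u = emit(u)
        base = base - (u + price)
    base = u
    cap = cap + (base + price)
    return 24

cap = cap + (base + price)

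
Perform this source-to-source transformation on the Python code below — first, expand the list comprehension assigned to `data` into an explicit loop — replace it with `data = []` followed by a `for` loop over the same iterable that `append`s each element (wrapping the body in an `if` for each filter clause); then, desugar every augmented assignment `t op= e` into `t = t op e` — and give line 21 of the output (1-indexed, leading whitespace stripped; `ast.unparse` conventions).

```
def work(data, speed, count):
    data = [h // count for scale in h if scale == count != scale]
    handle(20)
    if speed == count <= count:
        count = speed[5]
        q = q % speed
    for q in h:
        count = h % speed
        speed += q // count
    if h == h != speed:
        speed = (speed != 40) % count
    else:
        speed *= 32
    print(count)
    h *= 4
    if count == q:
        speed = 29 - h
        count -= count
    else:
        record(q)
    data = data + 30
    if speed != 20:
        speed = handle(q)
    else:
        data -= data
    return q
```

count = count - count

Transformed code:
def work(data, speed, count):
    data = []
    for scale in h:
        if scale == count != scale:
            data.append(h // count)
    handle(20)
    if speed == count <= count:
        count = speed[5]
        q = q % speed
    for q in h:
        count = h % speed
        speed = speed + q // count
    if h == h != speed:
        speed = (speed != 40) % count
    else:
        speed = speed * 32
    print(count)
    h = h * 4
    if count == q:
        speed = 29 - h
        count = count - count
    else:
        record(q)
    data = data + 30
    if speed != 20:
        speed = handle(q)
    else:
        data = data - data
    return q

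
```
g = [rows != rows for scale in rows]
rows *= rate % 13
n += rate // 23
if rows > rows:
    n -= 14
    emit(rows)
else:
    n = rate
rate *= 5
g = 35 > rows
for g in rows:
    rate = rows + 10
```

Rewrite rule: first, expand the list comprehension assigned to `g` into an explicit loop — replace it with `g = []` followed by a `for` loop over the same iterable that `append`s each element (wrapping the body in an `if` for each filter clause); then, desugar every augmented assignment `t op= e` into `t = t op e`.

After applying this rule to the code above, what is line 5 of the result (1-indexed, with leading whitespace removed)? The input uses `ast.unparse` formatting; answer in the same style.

n = n + rate // 23

Transformed code:
g = []
for scale in rows:
    g.append(rows != rows)
rows = rows * (rate % 13)
n = n + rate // 23
if rows > rows:
    n = n - 14
    emit(rows)
else:
    n = rate
rate = rate * 5
g = 35 > rows
for g in rows:
    rate = rows + 10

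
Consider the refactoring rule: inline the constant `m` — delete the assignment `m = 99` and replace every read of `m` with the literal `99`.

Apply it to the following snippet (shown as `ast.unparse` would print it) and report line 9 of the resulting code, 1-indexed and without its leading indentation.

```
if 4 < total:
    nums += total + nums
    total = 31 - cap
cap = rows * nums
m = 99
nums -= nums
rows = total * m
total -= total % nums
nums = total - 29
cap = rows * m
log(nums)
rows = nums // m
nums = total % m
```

cap = rows * 99

Transformed code:
if 4 < total:
    nums += total + nums
    total = 31 - cap
cap = rows * nums
nums -= nums
rows = total * 99
total -= total % nums
nums = total - 29
cap = rows * 99
log(nums)
rows = nums // 99
nums = total % 99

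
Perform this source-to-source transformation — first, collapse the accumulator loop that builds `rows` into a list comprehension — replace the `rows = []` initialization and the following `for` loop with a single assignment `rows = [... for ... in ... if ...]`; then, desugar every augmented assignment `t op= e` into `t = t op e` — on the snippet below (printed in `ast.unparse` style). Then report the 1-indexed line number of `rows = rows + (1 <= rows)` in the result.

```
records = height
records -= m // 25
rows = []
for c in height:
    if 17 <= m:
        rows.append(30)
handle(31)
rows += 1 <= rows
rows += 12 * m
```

Transformed code:
records = height
records = records - m // 25
rows = [30 for c in height if 17 <= m]
handle(31)
rows = rows + (1 <= rows)
rows = rows + 12 * m

5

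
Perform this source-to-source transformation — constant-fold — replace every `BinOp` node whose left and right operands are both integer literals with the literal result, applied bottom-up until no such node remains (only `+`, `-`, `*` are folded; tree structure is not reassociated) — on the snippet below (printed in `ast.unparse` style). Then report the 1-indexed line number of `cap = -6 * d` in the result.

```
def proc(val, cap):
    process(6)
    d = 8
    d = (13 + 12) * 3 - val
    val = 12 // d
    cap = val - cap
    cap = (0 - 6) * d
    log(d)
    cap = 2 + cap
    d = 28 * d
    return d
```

7

Transformed code:
def proc(val, cap):
    process(6)
    d = 8
    d = 75 - val
    val = 12 // d
    cap = val - cap
    cap = -6 * d
    log(d)
    cap = 2 + cap
    d = 28 * d
    return d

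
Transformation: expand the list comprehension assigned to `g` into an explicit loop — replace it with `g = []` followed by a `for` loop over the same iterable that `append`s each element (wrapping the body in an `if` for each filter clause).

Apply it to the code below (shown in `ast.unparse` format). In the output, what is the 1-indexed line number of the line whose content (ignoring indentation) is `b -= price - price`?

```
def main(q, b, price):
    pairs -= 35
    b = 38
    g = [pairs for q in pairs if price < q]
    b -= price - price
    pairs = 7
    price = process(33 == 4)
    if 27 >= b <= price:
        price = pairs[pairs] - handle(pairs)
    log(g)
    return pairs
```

Transformed code:
def main(q, b, price):
    pairs -= 35
    b = 38
    g = []
    for q in pairs:
        if price < q:
            g.append(pairs)
    b -= price - price
    pairs = 7
    price = process(33 == 4)
    if 27 >= b <= price:
        price = pairs[pairs] - handle(pairs)
    log(g)
    return pairs

8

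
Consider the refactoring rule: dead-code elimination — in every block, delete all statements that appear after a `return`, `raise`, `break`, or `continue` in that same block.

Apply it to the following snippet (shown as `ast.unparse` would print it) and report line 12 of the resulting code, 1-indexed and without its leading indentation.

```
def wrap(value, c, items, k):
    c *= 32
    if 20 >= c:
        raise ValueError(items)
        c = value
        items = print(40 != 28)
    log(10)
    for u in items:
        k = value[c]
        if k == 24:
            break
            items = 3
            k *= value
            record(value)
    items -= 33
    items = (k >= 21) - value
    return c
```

Transformed code:
def wrap(value, c, items, k):
    c *= 32
    if 20 >= c:
        raise ValueError(items)
    log(10)
    for u in items:
        k = value[c]
        if k == 24:
            break
    items -= 33
    items = (k >= 21) - value
    return c

return c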